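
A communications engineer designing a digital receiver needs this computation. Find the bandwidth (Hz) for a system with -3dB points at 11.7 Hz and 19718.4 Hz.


Bandwidth is the difference of -3dB frequencies:
BW = f_high - f_low
   = 19718.4 - 11.7
   = 19706.7 Hz

19706.7 Hz


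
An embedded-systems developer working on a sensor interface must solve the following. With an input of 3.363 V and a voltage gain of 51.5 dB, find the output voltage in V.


Output voltage from dB gain:
V_out = V_in * 10^(gain_dB / 20)
      = 3.363 * 10^(51.5 / 20)
      = 3.363 * 375.837404
      = 1263.9412 V

1263.9412 V


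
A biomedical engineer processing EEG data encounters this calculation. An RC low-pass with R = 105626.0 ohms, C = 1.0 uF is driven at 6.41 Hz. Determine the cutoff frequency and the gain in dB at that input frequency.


Step 1 — cutoff frequency:
fc = 1 / (2*pi*R*C)
C = 1.0 uF = 1e-06 F
fc = 1 / (2*pi*105626.0*1e-06)
   = 1.50678 Hz

Step 2 — magnitude at f = 6.41 Hz:
|H(f)| = 1 / sqrt(1 + (f/fc)^2)
f/fc = 6.41 / 1.50678 = 4.254105
|H| = 1 / sqrt(1 + 18.097409) = 0.2288299
|H|_dB = 20*log10(0.2288299) = -12.81 dB

fc = 1.50678 Hz; |H(6.41 Hz)| = -12.81 dB


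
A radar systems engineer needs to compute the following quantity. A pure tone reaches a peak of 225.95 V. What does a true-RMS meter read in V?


RMS voltage for a sinusoidal waveform:
V_rms = V_peak / sqrt(2)
      = 225.95 / 1.414214
      = 159.771 V

159.771 V


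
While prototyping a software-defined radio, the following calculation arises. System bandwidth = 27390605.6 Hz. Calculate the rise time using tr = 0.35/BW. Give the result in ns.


Rise time from bandwidth relationship:
tr = 0.35 / BW
   = 0.35 / 27390605.6
   = 1.277810375e-08 s
   = 12.7781 ns

12.7781 ns


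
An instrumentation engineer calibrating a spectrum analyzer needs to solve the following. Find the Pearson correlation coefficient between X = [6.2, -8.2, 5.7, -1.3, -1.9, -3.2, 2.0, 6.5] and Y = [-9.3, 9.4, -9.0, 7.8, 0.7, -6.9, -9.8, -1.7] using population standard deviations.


Pearson correlation coefficient (population):
r = cov(X,Y) / (std(X) * std(Y))
Mean X = 0.725, Mean Y = -2.35
Cov(X,Y) = -24.05625
Std(X) = 4.946653, Std(Y) = 7.241719
r = -0.6715

-0.6715


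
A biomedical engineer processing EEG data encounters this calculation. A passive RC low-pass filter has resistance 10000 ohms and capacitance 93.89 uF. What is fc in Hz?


Cutoff frequency of a first-order RC filter:
fc = 1 / (2 * pi * R * C)
C = 93.89 uF = 9.389e-05 F
fc = 1 / (2 * pi * 10000 * 9.389e-05)
   = 1 / 5.8992826849109
   = 0.169512 Hz

0.169512 Hz


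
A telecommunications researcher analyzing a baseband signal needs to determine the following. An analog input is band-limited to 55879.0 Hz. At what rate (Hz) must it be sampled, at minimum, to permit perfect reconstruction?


The Nyquist rate is twice the maximum frequency component.
fs_min = 2 * fmax
      = 2 * 55879.0
      = 111758.0 Hz

111758.0


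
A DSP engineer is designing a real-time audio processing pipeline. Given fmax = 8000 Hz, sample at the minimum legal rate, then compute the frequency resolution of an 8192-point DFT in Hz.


Step 1 — Nyquist sampling rate:
fs = 2 * fmax = 2 * 8000 = 16000 Hz

Step 2 — DFT bin spacing:
df = fs / N = 16000 / 8192 = 1.9531 Hz

1.9531 Hz


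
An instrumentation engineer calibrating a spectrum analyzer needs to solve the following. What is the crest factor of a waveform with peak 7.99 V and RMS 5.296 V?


Crest factor is the ratio of peak to RMS:
CF = V_peak / V_rms
   = 7.99 / 5.296
   = 1.5087

1.5087


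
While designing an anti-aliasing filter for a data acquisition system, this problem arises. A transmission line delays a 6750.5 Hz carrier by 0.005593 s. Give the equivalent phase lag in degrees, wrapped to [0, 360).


Phase shift from frequency and time delay:
phi = 360 * f * t_delay
    = 360 * 6750.5 * 0.005593
    = 13592.0 degrees
    mod 360 = 272.0 degrees

272.0 degrees


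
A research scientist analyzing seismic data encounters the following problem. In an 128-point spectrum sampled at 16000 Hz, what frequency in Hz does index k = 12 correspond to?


Frequency of DFT bin k:
f_k = k * fs / N
    = 12 * 16000 / 128
    = 192000 / 128
    = 1500.0 Hz

1500.0 Hz


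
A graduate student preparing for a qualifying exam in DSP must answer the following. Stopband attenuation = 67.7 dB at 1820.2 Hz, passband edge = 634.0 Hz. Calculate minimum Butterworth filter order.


Butterworth filter order formula:
n = log10(10^(A/10) - 1) / (2 * log10(f_stop/f_pass))
10^(67.7/10) - 1 = 5888435.5536
f_stop/f_pass = 1820.2 / 634.0 = 2.871
n = 7.3903 -> ceil = 8

8


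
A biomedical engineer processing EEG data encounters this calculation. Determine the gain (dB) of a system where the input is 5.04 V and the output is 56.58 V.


Voltage gain in dB:
G = 20 * log10(Vout / Vin)
  = 20 * log10(56.58 / 5.04)
  = 20 * log10(11.22619)
  = 20 * 1.050232
  = 21.0 dB

21.0 dB


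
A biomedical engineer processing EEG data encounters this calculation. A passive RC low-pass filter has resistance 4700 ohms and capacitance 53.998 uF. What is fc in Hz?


Cutoff frequency of a first-order RC filter:
fc = 1 / (2 * pi * R * C)
C = 53.998 uF = 5.3998e-05 F
fc = 1 / (2 * pi * 4700 * 5.3998e-05)
   = 1 / 1.5946133690203
   = 0.627111 Hz

0.627111 Hz


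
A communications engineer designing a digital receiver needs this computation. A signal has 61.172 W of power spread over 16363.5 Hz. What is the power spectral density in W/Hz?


Power spectral density:
PSD = P / BW
    = 61.172 / 16363.5
    = 0.00373832 W/Hz

0.00373832 W/Hz


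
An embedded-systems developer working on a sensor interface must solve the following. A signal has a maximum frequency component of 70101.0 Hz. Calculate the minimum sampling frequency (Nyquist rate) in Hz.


The Nyquist rate is twice the maximum frequency component.
fs_min = 2 * fmax
      = 2 * 70101.0
      = 140202.0 Hz

140202.0


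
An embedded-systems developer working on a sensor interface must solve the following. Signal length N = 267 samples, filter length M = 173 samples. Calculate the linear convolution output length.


Linear convolution output length:
L = N + M - 1
  = 267 + 173 - 1
  = 439 samples

439


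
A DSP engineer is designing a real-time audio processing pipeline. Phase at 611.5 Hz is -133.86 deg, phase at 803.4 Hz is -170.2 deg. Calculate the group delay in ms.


Group delay from phase difference:
tau = -d(phi)/d(omega)
d(phi) = -36.34 deg = -0.634253 rad
d(omega) = 2*pi*(803.4 - 611.5) = 1205.7433 rad/s
tau = -(-0.634253) / 1205.7433
    = 0.526 ms

0.526 ms


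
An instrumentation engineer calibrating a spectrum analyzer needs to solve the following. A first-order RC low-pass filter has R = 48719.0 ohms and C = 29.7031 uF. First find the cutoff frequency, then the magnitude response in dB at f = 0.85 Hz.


Step 1 — cutoff frequency:
fc = 1 / (2*pi*R*C)
C = 29.7031 uF = 2.97031e-05 F
fc = 1 / (2*pi*48719.0*2.97031e-05)
   = 0.109982 Hz

Step 2 — magnitude at f = 0.85 Hz:
|H(f)| = 1 / sqrt(1 + (f/fc)^2)
f/fc = 0.85 / 0.109982 = 7.728537
|H| = 1 / sqrt(1 + 59.730284) = 0.1283209
|H|_dB = 20*log10(0.1283209) = -17.83 dB

fc = 0.109982 Hz; |H(0.85 Hz)| = -17.83 dB


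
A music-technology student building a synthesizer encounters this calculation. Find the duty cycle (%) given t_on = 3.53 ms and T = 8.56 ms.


Duty cycle as a percentage:
DC = (t_on / T) * 100
   = (3.53 / 8.56) * 100
   = 0.412383 * 100
   = 41.24 %

41.24 %


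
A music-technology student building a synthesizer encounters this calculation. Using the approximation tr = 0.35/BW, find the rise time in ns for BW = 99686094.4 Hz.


Rise time from bandwidth relationship:
tr = 0.35 / BW
   = 0.35 / 99686094.4
   = 3.511021292e-09 s
   = 3.511 ns

3.511 ns


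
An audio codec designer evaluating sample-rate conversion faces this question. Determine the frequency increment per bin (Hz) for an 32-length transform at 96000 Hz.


DFT frequency resolution:
df = fs / N
   = 96000 / 32
   = 3000.0 Hz

3000.0 Hz


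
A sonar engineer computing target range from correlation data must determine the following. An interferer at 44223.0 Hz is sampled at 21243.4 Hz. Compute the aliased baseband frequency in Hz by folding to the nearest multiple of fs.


Compute the nearest integer multiple of fs to the signal:
n = round(44223.0 / 21243.4) = 2
f_alias = |44223.0 - 2 * 21243.4|
        = |44223.0 - 42486.8|
        = 1736.2 Hz

1736.2


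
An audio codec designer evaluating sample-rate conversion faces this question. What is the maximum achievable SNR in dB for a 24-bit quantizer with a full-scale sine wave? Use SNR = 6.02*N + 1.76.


Theoretical SNR for a full-scale sinusoid:
SNR = 6.02 * N + 1.76
    = 6.02 * 24 + 1.76
    = 144.48 + 1.76
    = 146.24 dB

146.24 dB


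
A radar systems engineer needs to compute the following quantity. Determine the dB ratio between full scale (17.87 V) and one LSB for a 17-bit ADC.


Dynamic range from full-scale to LSB:
V_min = V_max / 2^bits = 17.87 / 2^17
DR = 20 * log10(V_max / V_min)
   = 20 * log10(2^17)
   = 20 * 17 * log10(2)
   = 102.35 dB

102.35 dB


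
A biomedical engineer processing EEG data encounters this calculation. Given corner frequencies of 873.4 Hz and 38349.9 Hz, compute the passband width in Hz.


Bandwidth is the difference of -3dB frequencies:
BW = f_high - f_low
   = 38349.9 - 873.4
   = 37476.5 Hz

37476.5 Hz


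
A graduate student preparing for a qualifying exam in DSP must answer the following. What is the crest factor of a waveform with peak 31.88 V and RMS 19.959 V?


Crest factor is the ratio of peak to RMS:
CF = V_peak / V_rms
   = 31.88 / 19.959
   = 1.5973

1.5973


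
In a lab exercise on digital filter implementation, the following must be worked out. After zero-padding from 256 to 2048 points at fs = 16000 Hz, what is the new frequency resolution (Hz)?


Frequency resolution after zero-padding:
N_padded = 256 * 8 = 2048
df = fs / N_padded
   = 16000 / 2048
   = 7.8125 Hz

7.8125 Hz


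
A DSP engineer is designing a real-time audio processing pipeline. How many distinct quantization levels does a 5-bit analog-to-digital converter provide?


Number of quantization levels = 2^N
= 2^5
= 32

32


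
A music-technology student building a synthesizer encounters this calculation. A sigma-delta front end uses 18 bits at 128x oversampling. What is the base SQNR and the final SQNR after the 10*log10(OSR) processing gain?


Step 1 — baseline SQNR at Nyquist:
SQNR_base = 6.02*N + 1.76
          = 6.02*18 + 1.76
          = 110.12 dB

Step 2 — oversampling processing gain:
G = 10*log10(OSR) = 10*log10(128) = 21.07 dB

Step 3 — total:
SQNR_total = 110.12 + 21.07 = 131.19 dB

Base SQNR = 110.12 dB; oversampled SQNR = 131.19 dB


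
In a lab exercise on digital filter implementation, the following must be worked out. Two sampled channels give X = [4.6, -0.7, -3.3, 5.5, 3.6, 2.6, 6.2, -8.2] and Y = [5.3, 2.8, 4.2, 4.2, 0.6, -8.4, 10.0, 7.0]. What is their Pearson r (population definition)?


Pearson correlation coefficient (population):
r = cov(X,Y) / (std(X) * std(Y))
Mean X = 1.2875, Mean Y = 3.2125
Cov(X,Y) = -2.063594
Std(X) = 4.67612, Std(Y) = 5.105986
r = -0.0864

-0.0864


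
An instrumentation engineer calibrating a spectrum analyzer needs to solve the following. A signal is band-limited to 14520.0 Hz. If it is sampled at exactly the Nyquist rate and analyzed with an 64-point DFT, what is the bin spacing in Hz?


Step 1 — Nyquist sampling rate:
fs = 2 * fmax = 2 * 14520.0 = 29040.0 Hz

Step 2 — DFT bin spacing:
df = fs / N = 29040.0 / 64 = 453.75 Hz

453.75 Hz


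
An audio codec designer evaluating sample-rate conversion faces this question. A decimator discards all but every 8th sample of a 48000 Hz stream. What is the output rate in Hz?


Decimation reduces the sample rate:
fs_out = fs_in / M
       = 48000 / 8
       = 6000.0 Hz

6000.0 Hz


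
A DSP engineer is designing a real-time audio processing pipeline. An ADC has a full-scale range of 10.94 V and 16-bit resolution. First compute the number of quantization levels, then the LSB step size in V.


Step 1 — number of quantization levels:
L = 2^N = 2^16 = 65536

Step 2 — LSB step size:
delta = Vfs / L
      = 10.94 / 65536
      = 0.00016693 V

Levels = 65536; step size = 0.00016693 V


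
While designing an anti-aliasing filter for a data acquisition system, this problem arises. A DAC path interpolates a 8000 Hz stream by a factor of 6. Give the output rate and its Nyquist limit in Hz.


Step 1 — output sample rate after interpolation by L:
fs_out = L * fs_in = 6 * 8000 = 48000 Hz

Step 2 — Nyquist frequency of the output stream:
f_Nyq = fs_out / 2 = 48000 / 2 = 24000.0 Hz

fs_out = 48000 Hz; f_Nyquist = 24000.0 Hz


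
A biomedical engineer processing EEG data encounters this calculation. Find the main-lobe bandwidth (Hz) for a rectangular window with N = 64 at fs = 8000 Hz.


Main lobe width for a rectangular window:
Width = 2 * fs / N
      = 2 * 8000 / 64
      = 16000 / 64
      = 250.0 Hz

250.0 Hz


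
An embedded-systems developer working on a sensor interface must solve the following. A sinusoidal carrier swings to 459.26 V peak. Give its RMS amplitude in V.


RMS voltage for a sinusoidal waveform:
V_rms = V_peak / sqrt(2)
      = 459.26 / 1.414214
      = 324.746 V

324.746 V


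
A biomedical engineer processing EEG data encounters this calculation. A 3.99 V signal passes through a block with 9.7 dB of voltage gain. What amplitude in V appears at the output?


Output voltage from dB gain:
V_out = V_in * 10^(gain_dB / 20)
      = 3.99 * 10^(9.7 / 20)
      = 3.99 * 3.054921
      = 12.1891 V

12.1891 V


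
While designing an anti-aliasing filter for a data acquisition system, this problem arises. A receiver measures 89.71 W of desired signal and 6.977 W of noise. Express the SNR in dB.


SNR in decibels:
SNR = 10 * log10(Ps / Pn)
    = 10 * log10(89.71 / 6.977)
    = 10 * log10(12.858)
    = 10 * 1.1092
    = 11.09 dB

11.09 dB


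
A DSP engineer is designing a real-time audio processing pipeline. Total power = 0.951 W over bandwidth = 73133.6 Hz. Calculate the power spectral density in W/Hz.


Power spectral density:
PSD = P / BW
    = 0.951 / 73133.6
    = 1.3e-05 W/Hz

1.3e-05 W/Hz


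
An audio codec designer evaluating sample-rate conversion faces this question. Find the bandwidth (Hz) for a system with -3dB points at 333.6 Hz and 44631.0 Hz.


Bandwidth is the difference of -3dB frequencies:
BW = f_high - f_low
   = 44631.0 - 333.6
   = 44297.4 Hz

44297.4 Hz


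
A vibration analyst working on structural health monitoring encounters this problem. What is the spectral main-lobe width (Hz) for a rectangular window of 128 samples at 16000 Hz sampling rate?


Main lobe width for a rectangular window:
Width = 2 * fs / N
      = 2 * 16000 / 128
      = 32000 / 128
      = 250.0 Hz

250.0 Hz


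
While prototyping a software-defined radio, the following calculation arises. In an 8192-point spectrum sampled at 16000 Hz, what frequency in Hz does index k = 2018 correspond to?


Frequency of DFT bin k:
f_k = k * fs / N
    = 2018 * 16000 / 8192
    = 32288000 / 8192
    = 3941.406 Hz

3941.406 Hz


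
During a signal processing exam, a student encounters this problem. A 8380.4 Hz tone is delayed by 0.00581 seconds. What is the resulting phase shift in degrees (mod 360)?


Phase shift from frequency and time delay:
phi = 360 * f * t_delay
    = 360 * 8380.4 * 0.00581
    = 17528.44 degrees
    mod 360 = 248.44 degrees

248.44 degrees


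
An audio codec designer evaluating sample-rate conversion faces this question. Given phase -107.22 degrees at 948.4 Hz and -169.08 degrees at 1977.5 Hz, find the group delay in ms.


Group delay from phase difference:
tau = -d(phi)/d(omega)
d(phi) = -61.86 deg = -1.079661 rad
d(omega) = 2*pi*(1977.5 - 948.4) = 6466.026 rad/s
tau = -(-1.079661) / 6466.026
    = 0.167 ms

0.167 ms


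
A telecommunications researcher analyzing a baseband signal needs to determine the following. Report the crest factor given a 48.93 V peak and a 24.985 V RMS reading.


Crest factor is the ratio of peak to RMS:
CF = V_peak / V_rms
   = 48.93 / 24.985
   = 1.9584

1.9584


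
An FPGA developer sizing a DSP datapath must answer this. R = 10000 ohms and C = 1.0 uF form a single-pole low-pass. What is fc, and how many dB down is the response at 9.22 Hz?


Step 1 — cutoff frequency:
fc = 1 / (2*pi*R*C)
C = 1.0 uF = 1e-06 F
fc = 1 / (2*pi*10000*1e-06)
   = 15.9155 Hz

Step 2 — magnitude at f = 9.22 Hz:
|H(f)| = 1 / sqrt(1 + (f/fc)^2)
f/fc = 9.22 / 15.9155 = 0.579309
|H| = 1 / sqrt(1 + 0.335599) = 0.8652905
|H|_dB = 20*log10(0.8652905) = -1.26 dB

fc = 15.9155 Hz; |H(9.22 Hz)| = -1.26 dB


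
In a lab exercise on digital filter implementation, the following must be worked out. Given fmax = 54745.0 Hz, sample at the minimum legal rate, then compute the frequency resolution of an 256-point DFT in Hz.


Step 1 — Nyquist sampling rate:
fs = 2 * fmax = 2 * 54745.0 = 109490.0 Hz

Step 2 — DFT bin spacing:
df = fs / N = 109490.0 / 256 = 427.6953 Hz

427.6953 Hz


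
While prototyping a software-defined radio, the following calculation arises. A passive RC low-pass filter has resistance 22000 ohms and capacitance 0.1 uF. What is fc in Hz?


Cutoff frequency of a first-order RC filter:
fc = 1 / (2 * pi * R * C)
C = 0.1 uF = 1e-07 F
fc = 1 / (2 * pi * 22000 * 1e-07)
   = 1 / 0.013823007675795
   = 72.343156 Hz

72.343156 Hz


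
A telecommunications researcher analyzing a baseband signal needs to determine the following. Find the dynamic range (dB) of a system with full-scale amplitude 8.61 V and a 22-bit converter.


Dynamic range from full-scale to LSB:
V_min = V_max / 2^bits = 8.61 / 2^22
DR = 20 * log10(V_max / V_min)
   = 20 * log10(2^22)
   = 20 * 22 * log10(2)
   = 132.45 dB

132.45 dB


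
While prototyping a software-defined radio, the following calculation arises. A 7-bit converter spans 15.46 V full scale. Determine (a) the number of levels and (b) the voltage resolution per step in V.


Step 1 — number of quantization levels:
L = 2^N = 2^7 = 128

Step 2 — LSB step size:
delta = Vfs / L
      = 15.46 / 128
      = 0.12078125 V

Levels = 128; step size = 0.12078125 V


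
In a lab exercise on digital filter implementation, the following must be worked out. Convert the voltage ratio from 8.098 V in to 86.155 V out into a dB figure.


Voltage gain in dB:
G = 20 * log10(Vout / Vin)
  = 20 * log10(86.155 / 8.098)
  = 20 * log10(10.639047)
  = 20 * 1.026903
  = 20.54 dB

20.54 dB


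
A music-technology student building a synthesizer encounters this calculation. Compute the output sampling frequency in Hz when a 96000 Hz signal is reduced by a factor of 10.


Decimation reduces the sample rate:
fs_out = fs_in / M
       = 96000 / 10
       = 9600.0 Hz

9600.0 Hz


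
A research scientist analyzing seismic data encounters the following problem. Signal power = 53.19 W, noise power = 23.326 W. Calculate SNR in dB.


SNR in decibels:
SNR = 10 * log10(Ps / Pn)
    = 10 * log10(53.19 / 23.326)
    = 10 * log10(2.2803)
    = 10 * 0.358
    = 3.58 dB

3.58 dB


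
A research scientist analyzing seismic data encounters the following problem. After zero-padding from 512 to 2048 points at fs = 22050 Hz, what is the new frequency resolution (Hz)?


Frequency resolution after zero-padding:
N_padded = 512 * 4 = 2048
df = fs / N_padded
   = 22050 / 2048
   = 10.7666 Hz

10.7666 Hz


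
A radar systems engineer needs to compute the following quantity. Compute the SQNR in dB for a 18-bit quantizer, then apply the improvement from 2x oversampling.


Step 1 — baseline SQNR at Nyquist:
SQNR_base = 6.02*N + 1.76
          = 6.02*18 + 1.76
          = 110.12 dB

Step 2 — oversampling processing gain:
G = 10*log10(OSR) = 10*log10(2) = 3.01 dB

Step 3 — total:
SQNR_total = 110.12 + 3.01 = 113.13 dB

Base SQNR = 110.12 dB; oversampled SQNR = 113.13 dB


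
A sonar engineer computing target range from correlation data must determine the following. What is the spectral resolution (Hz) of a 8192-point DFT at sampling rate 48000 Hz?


DFT frequency resolution:
df = fs / N
   = 48000 / 8192
   = 5.8594 Hz

5.8594 Hz


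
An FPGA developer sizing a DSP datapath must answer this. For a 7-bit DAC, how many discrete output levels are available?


Number of quantization levels = 2^N
= 2^7
= 128

128


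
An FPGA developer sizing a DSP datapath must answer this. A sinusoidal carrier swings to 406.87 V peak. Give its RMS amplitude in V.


RMS voltage for a sinusoidal waveform:
V_rms = V_peak / sqrt(2)
      = 406.87 / 1.414214
      = 287.701 V

287.701 V


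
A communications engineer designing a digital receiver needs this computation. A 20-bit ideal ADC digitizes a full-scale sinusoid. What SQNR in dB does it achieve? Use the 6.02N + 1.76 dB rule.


Theoretical SNR for a full-scale sinusoid:
SNR = 6.02 * N + 1.76
    = 6.02 * 20 + 1.76
    = 120.4 + 1.76
    = 122.16 dB

122.16 dB


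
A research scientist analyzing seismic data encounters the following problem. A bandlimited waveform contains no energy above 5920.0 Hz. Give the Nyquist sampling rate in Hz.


The Nyquist rate is twice the maximum frequency component.
fs_min = 2 * fmax
      = 2 * 5920.0
      = 11840.0 Hz

11840.0


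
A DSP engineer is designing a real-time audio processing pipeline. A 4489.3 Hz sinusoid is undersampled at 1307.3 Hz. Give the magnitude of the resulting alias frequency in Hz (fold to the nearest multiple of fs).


Compute the nearest integer multiple of fs to the signal:
n = round(4489.3 / 1307.3) = 3
f_alias = |4489.3 - 3 * 1307.3|
        = |4489.3 - 3921.9|
        = 567.4 Hz

567.4


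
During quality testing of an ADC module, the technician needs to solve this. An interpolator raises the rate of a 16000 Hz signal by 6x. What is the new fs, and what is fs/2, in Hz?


Step 1 — output sample rate after interpolation by L:
fs_out = L * fs_in = 6 * 16000 = 96000 Hz

Step 2 — Nyquist frequency of the output stream:
f_Nyq = fs_out / 2 = 96000 / 2 = 48000.0 Hz

fs_out = 96000 Hz; f_Nyquist = 48000.0 Hz


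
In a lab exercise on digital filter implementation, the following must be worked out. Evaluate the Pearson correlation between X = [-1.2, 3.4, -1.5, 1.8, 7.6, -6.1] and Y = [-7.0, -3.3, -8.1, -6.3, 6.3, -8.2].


Pearson correlation coefficient (population):
r = cov(X,Y) / (std(X) * std(Y))
Mean X = 0.6667, Mean Y = -4.4333
Cov(X,Y) = 18.937222
Std(X) = 4.297157, Std(Y) = 5.069407
r = 0.8693

0.8693


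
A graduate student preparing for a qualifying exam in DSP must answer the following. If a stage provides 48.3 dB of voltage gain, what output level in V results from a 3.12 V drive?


Output voltage from dB gain:
V_out = V_in * 10^(gain_dB / 20)
      = 3.12 * 10^(48.3 / 20)
      = 3.12 * 260.015956
      = 811.2498 V

811.2498 V


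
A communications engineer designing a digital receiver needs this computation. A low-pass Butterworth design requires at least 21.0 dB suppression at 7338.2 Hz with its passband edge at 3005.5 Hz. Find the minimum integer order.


Butterworth filter order formula:
n = log10(10^(A/10) - 1) / (2 * log10(f_stop/f_pass))
10^(21.0/10) - 1 = 124.8925
f_stop/f_pass = 7338.2 / 3005.5 = 2.4416
n = 2.704 -> ceil = 3

3


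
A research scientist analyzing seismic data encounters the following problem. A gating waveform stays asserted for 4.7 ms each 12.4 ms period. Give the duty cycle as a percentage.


Duty cycle as a percentage:
DC = (t_on / T) * 100
   = (4.7 / 12.4) * 100
   = 0.379032 * 100
   = 37.9 %

37.9 %


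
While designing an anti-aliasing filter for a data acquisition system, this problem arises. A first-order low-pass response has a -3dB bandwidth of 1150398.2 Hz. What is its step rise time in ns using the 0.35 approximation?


Rise time from bandwidth relationship:
tr = 0.35 / BW
   = 0.35 / 1150398.2
   = 3.042424788e-07 s
   = 304.2425 ns

304.2425 ns


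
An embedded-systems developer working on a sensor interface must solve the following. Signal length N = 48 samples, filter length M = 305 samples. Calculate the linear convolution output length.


Linear convolution output length:
L = N + M - 1
  = 48 + 305 - 1
  = 352 samples

352


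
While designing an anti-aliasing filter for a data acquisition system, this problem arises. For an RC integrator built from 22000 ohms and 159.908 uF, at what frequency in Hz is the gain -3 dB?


Cutoff frequency of a first-order RC filter:
fc = 1 / (2 * pi * R * C)
C = 159.908 uF = 0.000159908 F
fc = 1 / (2 * pi * 22000 * 0.000159908)
   = 1 / 22.10409511421
   = 0.04524 Hz

0.04524 Hz


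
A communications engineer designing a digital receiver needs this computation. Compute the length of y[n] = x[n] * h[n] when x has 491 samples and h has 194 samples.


Linear convolution output length:
L = N + M - 1
  = 491 + 194 - 1
  = 684 samples

684


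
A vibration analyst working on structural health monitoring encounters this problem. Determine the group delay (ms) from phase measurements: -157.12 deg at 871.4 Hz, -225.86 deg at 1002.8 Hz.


Group delay from phase difference:
tau = -d(phi)/d(omega)
d(phi) = -68.74 deg = -1.199739 rad
d(omega) = 2*pi*(1002.8 - 871.4) = 825.6105 rad/s
tau = -(-1.199739) / 825.6105
    = 1.4532 ms

1.4532 ms


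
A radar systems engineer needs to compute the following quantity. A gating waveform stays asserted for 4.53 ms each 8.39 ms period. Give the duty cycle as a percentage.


Duty cycle as a percentage:
DC = (t_on / T) * 100
   = (4.53 / 8.39) * 100
   = 0.539928 * 100
   = 53.99 %

53.99 %


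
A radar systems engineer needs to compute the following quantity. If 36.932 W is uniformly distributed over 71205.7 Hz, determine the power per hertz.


Power spectral density:
PSD = P / BW
    = 36.932 / 71205.7
    = 0.00051867 W/Hz

0.00051867 W/Hz


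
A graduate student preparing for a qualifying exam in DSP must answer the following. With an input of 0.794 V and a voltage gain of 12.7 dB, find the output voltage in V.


Output voltage from dB gain:
V_out = V_in * 10^(gain_dB / 20)
      = 0.794 * 10^(12.7 / 20)
      = 0.794 * 4.315191
      = 3.4263 V

3.4263 V


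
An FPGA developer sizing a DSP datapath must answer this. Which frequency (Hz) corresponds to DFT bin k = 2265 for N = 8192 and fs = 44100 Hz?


Frequency of DFT bin k:
f_k = k * fs / N
    = 2265 * 44100 / 8192
    = 99886500 / 8192
    = 12193.176 Hz

12193.176 Hz


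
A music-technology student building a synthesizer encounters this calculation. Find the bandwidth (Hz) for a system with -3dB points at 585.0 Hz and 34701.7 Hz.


Bandwidth is the difference of -3dB frequencies:
BW = f_high - f_low
   = 34701.7 - 585.0
   = 34116.7 Hz

34116.7 Hz


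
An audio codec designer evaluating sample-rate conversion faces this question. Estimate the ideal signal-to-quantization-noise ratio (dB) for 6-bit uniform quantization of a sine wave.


Theoretical SNR for a full-scale sinusoid:
SNR = 6.02 * N + 1.76
    = 6.02 * 6 + 1.76
    = 36.12 + 1.76
    = 37.88 dB

37.88 dB


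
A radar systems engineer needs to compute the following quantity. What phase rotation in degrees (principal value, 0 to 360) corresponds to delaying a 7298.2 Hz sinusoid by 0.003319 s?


Phase shift from frequency and time delay:
phi = 360 * f * t_delay
    = 360 * 7298.2 * 0.003319
    = 8720.18 degrees
    mod 360 = 80.18 degrees

80.18 degrees


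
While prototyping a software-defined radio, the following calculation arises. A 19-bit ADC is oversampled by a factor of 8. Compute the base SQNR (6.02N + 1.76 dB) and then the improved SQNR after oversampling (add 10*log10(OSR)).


Step 1 — baseline SQNR at Nyquist:
SQNR_base = 6.02*N + 1.76
          = 6.02*19 + 1.76
          = 116.14 dB

Step 2 — oversampling processing gain:
G = 10*log10(OSR) = 10*log10(8) = 9.03 dB

Step 3 — total:
SQNR_total = 116.14 + 9.03 = 125.17 dB

Base SQNR = 116.14 dB; oversampled SQNR = 125.17 dB


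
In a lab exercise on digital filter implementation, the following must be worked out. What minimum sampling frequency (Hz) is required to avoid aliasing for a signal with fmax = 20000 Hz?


The Nyquist rate is twice the maximum frequency component.
fs_min = 2 * fmax
      = 2 * 20000
      = 40000 Hz

40000


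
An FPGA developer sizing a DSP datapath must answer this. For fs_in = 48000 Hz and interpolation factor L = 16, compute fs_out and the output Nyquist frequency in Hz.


Step 1 — output sample rate after interpolation by L:
fs_out = L * fs_in = 16 * 48000 = 768000 Hz

Step 2 — Nyquist frequency of the output stream:
f_Nyq = fs_out / 2 = 768000 / 2 = 384000.0 Hz

fs_out = 768000 Hz; f_Nyquist = 384000.0 Hz


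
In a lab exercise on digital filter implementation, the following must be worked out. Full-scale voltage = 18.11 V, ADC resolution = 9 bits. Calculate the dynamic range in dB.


Dynamic range from full-scale to LSB:
V_min = V_max / 2^bits = 18.11 / 2^9
DR = 20 * log10(V_max / V_min)
   = 20 * log10(2^9)
   = 20 * 9 * log10(2)
   = 54.19 dB

54.19 dB


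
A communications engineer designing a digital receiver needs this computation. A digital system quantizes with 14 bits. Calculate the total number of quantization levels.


Number of quantization levels = 2^N
= 2^14
= 16384

16384


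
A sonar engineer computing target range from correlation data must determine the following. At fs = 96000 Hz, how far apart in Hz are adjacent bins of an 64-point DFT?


DFT frequency resolution:
df = fs / N
   = 96000 / 64
   = 1500.0 Hz

1500.0 Hz


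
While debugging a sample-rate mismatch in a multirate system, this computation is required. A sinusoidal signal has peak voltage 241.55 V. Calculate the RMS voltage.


RMS voltage for a sinusoidal waveform:
V_rms = V_peak / sqrt(2)
      = 241.55 / 1.414214
      = 170.802 V

170.802 V


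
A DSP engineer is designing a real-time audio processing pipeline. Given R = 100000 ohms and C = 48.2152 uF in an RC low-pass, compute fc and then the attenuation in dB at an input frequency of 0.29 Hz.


Step 1 — cutoff frequency:
fc = 1 / (2*pi*R*C)
C = 48.2152 uF = 4.82152e-05 F
fc = 1 / (2*pi*100000*4.82152e-05)
   = 0.0330093 Hz

Step 2 — magnitude at f = 0.29 Hz:
|H(f)| = 1 / sqrt(1 + (f/fc)^2)
f/fc = 0.29 / 0.0330093 = 8.785403
|H| = 1 / sqrt(1 + 77.183306) = 0.1130949
|H|_dB = 20*log10(0.1130949) = -18.93 dB

fc = 0.0330093 Hz; |H(0.29 Hz)| = -18.93 dB


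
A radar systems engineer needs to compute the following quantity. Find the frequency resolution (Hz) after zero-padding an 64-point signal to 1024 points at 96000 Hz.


Frequency resolution after zero-padding:
N_padded = 64 * 16 = 1024
df = fs / N_padded
   = 96000 / 1024
   = 93.75 Hz

93.75 Hz


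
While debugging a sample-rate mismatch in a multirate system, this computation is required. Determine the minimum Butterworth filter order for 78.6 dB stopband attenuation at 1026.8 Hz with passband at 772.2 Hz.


Butterworth filter order formula:
n = log10(10^(A/10) - 1) / (2 * log10(f_stop/f_pass))
10^(78.6/10) - 1 = 72443595.0075
f_stop/f_pass = 1026.8 / 772.2 = 1.3297
n = 31.756 -> ceil = 32

32


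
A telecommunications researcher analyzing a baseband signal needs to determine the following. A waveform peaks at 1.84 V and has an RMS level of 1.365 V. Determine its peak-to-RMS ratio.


Crest factor is the ratio of peak to RMS:
CF = V_peak / V_rms
   = 1.84 / 1.365
   = 1.348

1.348


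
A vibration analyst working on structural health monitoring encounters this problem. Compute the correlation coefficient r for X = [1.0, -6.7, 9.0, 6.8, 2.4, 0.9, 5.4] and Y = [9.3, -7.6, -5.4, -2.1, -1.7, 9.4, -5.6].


Pearson correlation coefficient (population):
r = cov(X,Y) / (std(X) * std(Y))
Mean X = 2.6857, Mean Y = -0.5286
Cov(X,Y) = -2.654694
Std(X) = 4.756478, Std(Y) = 6.529869
r = -0.0855

-0.0855


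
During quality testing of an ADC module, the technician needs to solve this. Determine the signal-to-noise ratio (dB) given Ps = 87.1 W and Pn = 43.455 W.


SNR in decibels:
SNR = 10 * log10(Ps / Pn)
    = 10 * log10(87.1 / 43.455)
    = 10 * log10(2.0044)
    = 10 * 0.302
    = 3.02 dB

3.02 dB


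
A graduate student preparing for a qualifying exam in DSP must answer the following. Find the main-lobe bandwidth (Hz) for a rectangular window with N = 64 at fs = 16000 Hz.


Main lobe width for a rectangular window:
Width = 2 * fs / N
      = 2 * 16000 / 64
      = 32000 / 64
      = 500.0 Hz

500.0 Hz


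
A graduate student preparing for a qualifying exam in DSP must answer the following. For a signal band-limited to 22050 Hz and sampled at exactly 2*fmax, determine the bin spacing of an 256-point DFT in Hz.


Step 1 — Nyquist sampling rate:
fs = 2 * fmax = 2 * 22050 = 44100 Hz

Step 2 — DFT bin spacing:
df = fs / N = 44100 / 256 = 172.2656 Hz

172.2656 Hz


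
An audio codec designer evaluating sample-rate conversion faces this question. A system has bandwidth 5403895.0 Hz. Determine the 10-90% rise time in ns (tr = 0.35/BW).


Rise time from bandwidth relationship:
tr = 0.35 / BW
   = 0.35 / 5403895.0
   = 6.476809783e-08 s
   = 64.7681 ns

64.7681 ns


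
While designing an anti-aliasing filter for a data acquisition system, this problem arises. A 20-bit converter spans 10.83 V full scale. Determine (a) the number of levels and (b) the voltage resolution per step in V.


Step 1 — number of quantization levels:
L = 2^N = 2^20 = 1048576

Step 2 — LSB step size:
delta = Vfs / L
      = 10.83 / 1048576
      = 1.033e-05 V

Levels = 1048576; step size = 1.033e-05 V


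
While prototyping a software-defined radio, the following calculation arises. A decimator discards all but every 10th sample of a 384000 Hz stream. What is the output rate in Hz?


Decimation reduces the sample rate:
fs_out = fs_in / M
       = 384000 / 10
       = 38400.0 Hz

38400.0 Hz


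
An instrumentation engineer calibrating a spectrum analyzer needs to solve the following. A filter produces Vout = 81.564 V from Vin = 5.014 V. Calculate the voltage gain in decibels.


Voltage gain in dB:
G = 20 * log10(Vout / Vin)
  = 20 * log10(81.564 / 5.014)
  = 20 * log10(16.267252)
  = 20 * 1.211314
  = 24.23 dB

24.23 dB


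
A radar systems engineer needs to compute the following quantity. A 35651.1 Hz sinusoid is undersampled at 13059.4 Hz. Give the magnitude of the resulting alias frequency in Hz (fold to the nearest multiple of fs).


Compute the nearest integer multiple of fs to the signal:
n = round(35651.1 / 13059.4) = 3
f_alias = |35651.1 - 3 * 13059.4|
        = |35651.1 - 39178.2|
        = 3527.1 Hz

3527.1


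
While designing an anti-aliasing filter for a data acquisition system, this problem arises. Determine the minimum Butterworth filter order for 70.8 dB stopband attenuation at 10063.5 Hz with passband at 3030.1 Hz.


Butterworth filter order formula:
n = log10(10^(A/10) - 1) / (2 * log10(f_stop/f_pass))
10^(70.8/10) - 1 = 12022643.3462
f_stop/f_pass = 10063.5 / 3030.1 = 3.3212
n = 6.7908 -> ceil = 7

7


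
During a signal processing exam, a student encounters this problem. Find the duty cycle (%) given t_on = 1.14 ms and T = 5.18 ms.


Duty cycle as a percentage:
DC = (t_on / T) * 100
   = (1.14 / 5.18) * 100
   = 0.220077 * 100
   = 22.01 %

22.01 %


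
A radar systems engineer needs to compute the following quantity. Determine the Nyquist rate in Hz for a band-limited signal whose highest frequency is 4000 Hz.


The Nyquist rate is twice the maximum frequency component.
fs_min = 2 * fmax
      = 2 * 4000
      = 8000 Hz

8000


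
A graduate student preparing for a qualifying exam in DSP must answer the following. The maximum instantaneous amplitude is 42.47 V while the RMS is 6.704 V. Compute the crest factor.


Crest factor is the ratio of peak to RMS:
CF = V_peak / V_rms
   = 42.47 / 6.704
   = 6.335

6.335


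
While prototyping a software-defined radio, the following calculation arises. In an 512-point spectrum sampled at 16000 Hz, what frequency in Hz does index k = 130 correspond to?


Frequency of DFT bin k:
f_k = k * fs / N
    = 130 * 16000 / 512
    = 2080000 / 512
    = 4062.5 Hz

4062.5 Hz


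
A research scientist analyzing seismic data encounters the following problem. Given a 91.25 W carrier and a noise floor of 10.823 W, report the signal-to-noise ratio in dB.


SNR in decibels:
SNR = 10 * log10(Ps / Pn)
    = 10 * log10(91.25 / 10.823)
    = 10 * log10(8.4311)
    = 10 * 0.9259
    = 9.26 dB

9.26 dB


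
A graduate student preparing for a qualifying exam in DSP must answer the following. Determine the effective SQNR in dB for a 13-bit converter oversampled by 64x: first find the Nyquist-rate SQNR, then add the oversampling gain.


Step 1 — baseline SQNR at Nyquist:
SQNR_base = 6.02*N + 1.76
          = 6.02*13 + 1.76
          = 80.02 dB

Step 2 — oversampling processing gain:
G = 10*log10(OSR) = 10*log10(64) = 18.06 dB

Step 3 — total:
SQNR_total = 80.02 + 18.06 = 98.08 dB

Base SQNR = 80.02 dB; oversampled SQNR = 98.08 dB


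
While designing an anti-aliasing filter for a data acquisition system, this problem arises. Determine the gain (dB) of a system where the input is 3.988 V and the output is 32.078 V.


Voltage gain in dB:
G = 20 * log10(Vout / Vin)
  = 20 * log10(32.078 / 3.988)
  = 20 * log10(8.043631)
  = 20 * 0.905452
  = 18.11 dB

18.11 dB


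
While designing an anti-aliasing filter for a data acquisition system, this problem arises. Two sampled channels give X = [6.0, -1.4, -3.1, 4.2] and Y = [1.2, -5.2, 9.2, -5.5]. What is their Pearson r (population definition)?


Pearson correlation coefficient (population):
r = cov(X,Y) / (std(X) * std(Y))
Mean X = 1.425, Mean Y = -0.075
Cov(X,Y) = -9.178125
Std(X) = 3.777814, Std(Y) = 5.986391
r = -0.4058

-0.4058


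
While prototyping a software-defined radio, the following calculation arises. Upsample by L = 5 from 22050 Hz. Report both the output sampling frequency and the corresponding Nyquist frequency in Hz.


Step 1 — output sample rate after interpolation by L:
fs_out = L * fs_in = 5 * 22050 = 110250 Hz

Step 2 — Nyquist frequency of the output stream:
f_Nyq = fs_out / 2 = 110250 / 2 = 55125.0 Hz

fs_out = 110250 Hz; f_Nyquist = 55125.0 Hz


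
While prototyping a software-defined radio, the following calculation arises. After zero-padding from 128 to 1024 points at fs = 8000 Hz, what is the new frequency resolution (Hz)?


Frequency resolution after zero-padding:
N_padded = 128 * 8 = 1024
df = fs / N_padded
   = 8000 / 1024
   = 7.8125 Hz

7.8125 Hz


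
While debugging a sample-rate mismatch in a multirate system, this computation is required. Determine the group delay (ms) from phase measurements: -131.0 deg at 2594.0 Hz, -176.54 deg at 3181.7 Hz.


Group delay from phase difference:
tau = -d(phi)/d(omega)
d(phi) = -45.54 deg = -0.794823 rad
d(omega) = 2*pi*(3181.7 - 2594.0) = 3692.628 rad/s
tau = -(-0.794823) / 3692.628
    = 0.2152 ms

0.2152 ms


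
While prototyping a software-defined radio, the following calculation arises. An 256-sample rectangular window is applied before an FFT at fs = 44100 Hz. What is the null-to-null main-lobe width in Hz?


Main lobe width for a rectangular window:
Width = 2 * fs / N
      = 2 * 44100 / 256
      = 88200 / 256
      = 344.531 Hz

344.531 Hz


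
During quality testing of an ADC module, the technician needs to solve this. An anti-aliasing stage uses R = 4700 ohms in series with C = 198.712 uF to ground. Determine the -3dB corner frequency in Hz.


Cutoff frequency of a first-order RC filter:
fc = 1 / (2 * pi * R * C)
C = 198.712 uF = 0.000198712 F
fc = 1 / (2 * pi * 4700 * 0.000198712)
   = 1 / 5.8681582981733
   = 0.170411 Hz

0.170411 Hz
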